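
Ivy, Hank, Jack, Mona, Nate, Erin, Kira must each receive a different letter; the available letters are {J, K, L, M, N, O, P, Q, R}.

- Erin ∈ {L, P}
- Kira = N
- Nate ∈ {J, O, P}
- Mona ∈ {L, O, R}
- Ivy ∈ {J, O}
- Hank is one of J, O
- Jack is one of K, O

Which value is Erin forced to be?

L

Kira must be N (only option left).
The 6 still-open variables together cover exactly {J, K, L, O, P, R} — 6 values for 6 variables — and K appears only in Jack's list, so Jack = K.
The 5 still-open variables draw from only 5 values {J, L, O, P, R}, so each is used; only Mona can be R, hence Mona = R.
The 4 still-open variables draw from only 4 values {J, L, O, P}, so each is used; only Erin can be L, hence Erin = L.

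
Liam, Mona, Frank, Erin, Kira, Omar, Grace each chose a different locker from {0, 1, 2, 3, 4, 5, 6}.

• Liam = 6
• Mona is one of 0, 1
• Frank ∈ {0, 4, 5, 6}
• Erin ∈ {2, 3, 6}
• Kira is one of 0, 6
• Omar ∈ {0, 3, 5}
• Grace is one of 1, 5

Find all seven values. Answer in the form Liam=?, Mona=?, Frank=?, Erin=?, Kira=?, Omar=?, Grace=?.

Liam has just one choice, so Liam = 6. Remove 6 from Frank, Erin, Kira.
That leaves Kira = 0. Strike 0 from Mona, Frank, Omar.
Mona's domain is down to {1}, so Mona = 1. So Grace can't be 1.
Grace has just one choice, so Grace = 5. Eliminate 5 elsewhere: Frank, Omar.
Frank has just one choice, so Frank = 4.
Omar must be 3 (only option left). So Erin can't be 3.
That leaves Erin = 2.

Liam=6, Mona=1, Frank=4, Erin=2, Kira=0, Omar=3, Grace=5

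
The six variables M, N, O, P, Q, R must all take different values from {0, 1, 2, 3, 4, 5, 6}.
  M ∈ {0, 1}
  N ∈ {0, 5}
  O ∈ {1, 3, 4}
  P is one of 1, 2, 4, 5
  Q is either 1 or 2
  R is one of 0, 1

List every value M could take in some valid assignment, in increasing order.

The 6 variables draw from only 6 values {0, 1, 2, 3, 4, 5}, so each is used; only O can be 3, hence O = 3.
Among the 5 still-open variables, 4 fits only P (and all 5 values in {0, 1, 2, 4, 5} must be used), so P = 4.
The 4 still-open variables together cover exactly {0, 1, 2, 5} — 4 values for 4 variables — and 2 appears only in Q's list, so Q = 2.
The 3 still-open variables together cover exactly {0, 1, 5} — 3 values for 3 variables — and 5 appears only in N's list, so N = 5.
No further eliminations apply; M can still be any of 0, 1.

0, 1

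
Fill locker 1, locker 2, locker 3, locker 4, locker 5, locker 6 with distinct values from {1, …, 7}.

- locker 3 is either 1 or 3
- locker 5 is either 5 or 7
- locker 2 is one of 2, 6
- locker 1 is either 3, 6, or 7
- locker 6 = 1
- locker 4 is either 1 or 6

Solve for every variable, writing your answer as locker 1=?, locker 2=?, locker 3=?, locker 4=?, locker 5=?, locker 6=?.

locker 6's domain is down to {1}, so locker 6 = 1. Eliminate 1 elsewhere: locker 3, locker 4.
locker 3 must be 3 (only option left). So locker 1 can't be 3.
locker 4 must be 6 (only option left). So locker 1, locker 2 can't be 6.
locker 1's domain is down to {7}, so locker 1 = 7. Strike 7 from locker 5.
locker 2's domain is down to {2}, so locker 2 = 2.
locker 5 must be 5 (only option left).

locker 1=7, locker 2=2, locker 3=3, locker 4=6, locker 5=5, locker 6=1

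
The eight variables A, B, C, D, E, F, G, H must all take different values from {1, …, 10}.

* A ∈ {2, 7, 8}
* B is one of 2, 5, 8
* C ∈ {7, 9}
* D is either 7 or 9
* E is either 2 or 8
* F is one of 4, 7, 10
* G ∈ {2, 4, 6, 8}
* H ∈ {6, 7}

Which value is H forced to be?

6

The 8 variables together cover exactly {2, 4, 5, 6, 7, 8, 9, 10} — 8 values for 8 variables — and 5 appears only in B's list, so B = 5.
Among the 7 still-open variables, 10 fits only F (and all 7 values in {2, 4, 6, 7, 8, 9, 10} must be used), so F = 10.
The 6 still-open variables together cover exactly {2, 4, 6, 7, 8, 9} — 6 values for 6 variables — and 4 appears only in G's list, so G = 4.
The 5 still-open variables draw from only 5 values {2, 6, 7, 8, 9}, so each is used; only H can be 6, hence H = 6.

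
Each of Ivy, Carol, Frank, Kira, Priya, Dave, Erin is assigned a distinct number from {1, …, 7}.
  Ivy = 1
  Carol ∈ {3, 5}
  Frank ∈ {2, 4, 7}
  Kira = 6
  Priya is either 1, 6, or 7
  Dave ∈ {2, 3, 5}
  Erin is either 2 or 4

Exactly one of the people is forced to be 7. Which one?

Priya

Ivy must be 1 (only option left). Strike 1 from Priya.
Kira has just one choice, so Kira = 6. Eliminate 6 elsewhere: Priya.
So 7 goes to Priya.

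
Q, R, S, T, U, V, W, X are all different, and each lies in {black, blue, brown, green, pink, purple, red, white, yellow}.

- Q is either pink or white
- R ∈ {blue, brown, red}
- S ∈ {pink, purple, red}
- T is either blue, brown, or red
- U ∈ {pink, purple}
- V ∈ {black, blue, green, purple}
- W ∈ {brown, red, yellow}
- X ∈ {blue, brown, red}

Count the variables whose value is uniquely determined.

2

The 3 variables R, T, X are confined to {blue, brown, red}, which locks those values in; drop them from S, V, W.
W must be yellow (only option left).
S and U share exactly the 2 values {pink, purple}; by pigeonhole those values go to them, so strike pink, purple from Q, V.
That leaves Q = white.
Determined: Q=white, W=yellow. The other variables each still have more than one consistent value. That makes 2.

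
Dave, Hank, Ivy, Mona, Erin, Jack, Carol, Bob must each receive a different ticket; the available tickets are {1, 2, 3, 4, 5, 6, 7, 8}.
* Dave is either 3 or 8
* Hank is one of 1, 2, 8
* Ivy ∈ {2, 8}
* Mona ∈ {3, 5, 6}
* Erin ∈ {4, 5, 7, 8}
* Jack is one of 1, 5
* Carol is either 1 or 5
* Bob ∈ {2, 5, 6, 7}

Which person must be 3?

Dave

The 8 variables together cover exactly {1, 2, 3, 4, 5, 6, 7, 8} — 8 values for 8 variables — and 4 appears only in Erin's list, so Erin = 4.
The 7 still-open variables draw from only 7 values {1, 2, 3, 5, 6, 7, 8}, so each is used; only Bob can be 7, hence Bob = 7.
Among the 6 still-open variables, 6 fits only Mona (and all 6 values in {1, 2, 3, 5, 6, 8} must be used), so Mona = 6.
Among the 5 still-open variables, 3 fits only Dave (and all 5 values in {1, 2, 3, 5, 8} must be used), so Dave = 3.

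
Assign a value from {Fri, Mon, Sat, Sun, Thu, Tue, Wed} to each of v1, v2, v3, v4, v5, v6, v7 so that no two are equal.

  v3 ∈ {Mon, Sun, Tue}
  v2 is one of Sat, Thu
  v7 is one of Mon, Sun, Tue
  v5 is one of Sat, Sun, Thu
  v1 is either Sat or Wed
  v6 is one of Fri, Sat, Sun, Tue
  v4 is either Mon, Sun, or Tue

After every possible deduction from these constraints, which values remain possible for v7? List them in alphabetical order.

Among the 7 variables, Fri fits only v6 (and all 7 values in {Fri, Mon, Sat, Sun, Thu, Tue, Wed} must be used), so v6 = Fri.
Among the 6 still-open variables, Wed fits only v1 (and all 6 values in {Mon, Sat, Sun, Thu, Tue, Wed} must be used), so v1 = Wed.
The 3 variables v3, v4, v7 are confined to {Mon, Sun, Tue}, which locks those values in; drop them from v5.
No further eliminations apply; v7 can still be any of Mon, Sun, Tue.

Mon, Sun, Tue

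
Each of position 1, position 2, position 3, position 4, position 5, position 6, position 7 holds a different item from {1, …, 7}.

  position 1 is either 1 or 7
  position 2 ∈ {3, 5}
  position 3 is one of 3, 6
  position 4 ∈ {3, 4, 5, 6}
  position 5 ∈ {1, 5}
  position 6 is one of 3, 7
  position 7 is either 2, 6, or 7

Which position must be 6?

position 3

The 7 variables draw from only 7 values {1, 2, 3, 4, 5, 6, 7}, so each is used; only position 7 can be 2, hence position 7 = 2.
The 6 still-open variables draw from only 6 values {1, 3, 4, 5, 6, 7}, so each is used; only position 4 can be 4, hence position 4 = 4.
Among the 5 still-open variables, 6 fits only position 3 (and all 5 values in {1, 3, 5, 6, 7} must be used), so position 3 = 6.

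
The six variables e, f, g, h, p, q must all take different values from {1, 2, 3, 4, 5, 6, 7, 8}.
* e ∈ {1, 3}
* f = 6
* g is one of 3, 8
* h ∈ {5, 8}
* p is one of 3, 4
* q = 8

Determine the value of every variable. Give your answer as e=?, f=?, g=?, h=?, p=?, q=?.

f must be 6 (only option left).
That leaves q = 8. Strike 8 from g, h.
g's domain is down to {3}, so g = 3. Strike 3 from e, p.
h's domain is down to {5}, so h = 5.
p must be 4 (only option left).
e's domain is down to {1}, so e = 1.

e=1, f=6, g=3, h=5, p=4, q=8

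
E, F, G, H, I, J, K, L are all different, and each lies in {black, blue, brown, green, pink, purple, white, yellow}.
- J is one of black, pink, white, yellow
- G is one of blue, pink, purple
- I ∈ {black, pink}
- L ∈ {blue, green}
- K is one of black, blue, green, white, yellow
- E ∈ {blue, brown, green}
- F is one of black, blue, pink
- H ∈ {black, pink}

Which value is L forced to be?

The 8 variables draw from only 8 values {black, blue, brown, green, pink, purple, white, yellow}, so each is used; only E can be brown, hence E = brown.
The 7 still-open variables draw from only 7 values {black, blue, green, pink, purple, white, yellow}, so each is used; only G can be purple, hence G = purple.
H and I share exactly the 2 values {black, pink}; by pigeonhole those values go to them, so strike black, pink from F, J, K.
F must be blue (only option left). Remove blue from K, L.
So L = green.

green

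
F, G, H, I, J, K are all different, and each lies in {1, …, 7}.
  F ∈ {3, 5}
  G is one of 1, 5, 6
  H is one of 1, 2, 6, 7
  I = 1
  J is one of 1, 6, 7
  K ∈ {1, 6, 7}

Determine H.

2

I's domain is down to {1}, so I = 1. Remove 1 from G, H, J, K.
Among the 5 still-open variables, 2 fits only H (and all 5 values in {2, 3, 5, 6, 7} must be used), so H = 2.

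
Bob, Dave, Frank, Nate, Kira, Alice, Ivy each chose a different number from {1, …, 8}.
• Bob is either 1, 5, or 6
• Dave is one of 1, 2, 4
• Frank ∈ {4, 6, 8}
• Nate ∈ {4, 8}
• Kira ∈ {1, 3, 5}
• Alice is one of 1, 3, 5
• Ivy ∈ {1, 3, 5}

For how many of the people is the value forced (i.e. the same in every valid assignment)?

2

Among the 7 variables, 2 fits only Dave (and all 7 values in {1, 2, 3, 4, 5, 6, 8} must be used), so Dave = 2.
Kira, Alice, Ivy between them cover only {1, 3, 5} — a naked triple. Remove those values from Bob.
Bob has just one choice, so Bob = 6. So Frank can't be 6.
Determined: Bob=6, Dave=2. The other people each still have more than one consistent value. That makes 2.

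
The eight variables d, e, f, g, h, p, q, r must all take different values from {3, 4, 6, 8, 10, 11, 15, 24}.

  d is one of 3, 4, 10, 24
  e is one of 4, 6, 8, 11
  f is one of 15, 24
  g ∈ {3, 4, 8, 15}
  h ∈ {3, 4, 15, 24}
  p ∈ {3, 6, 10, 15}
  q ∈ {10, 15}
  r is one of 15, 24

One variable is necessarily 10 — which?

q

Among the 8 variables, 11 fits only e (and all 8 values in {3, 4, 6, 8, 10, 11, 15, 24} must be used), so e = 11.
Among the 7 still-open variables, 6 fits only p (and all 7 values in {3, 4, 6, 8, 10, 15, 24} must be used), so p = 6.
The 6 still-open variables draw from only 6 values {3, 4, 8, 10, 15, 24}, so each is used; only g can be 8, hence g = 8.
The 2 variables f and r are confined to {15, 24}, which locks those values in; drop them from d, h, q.
So 10 goes to q.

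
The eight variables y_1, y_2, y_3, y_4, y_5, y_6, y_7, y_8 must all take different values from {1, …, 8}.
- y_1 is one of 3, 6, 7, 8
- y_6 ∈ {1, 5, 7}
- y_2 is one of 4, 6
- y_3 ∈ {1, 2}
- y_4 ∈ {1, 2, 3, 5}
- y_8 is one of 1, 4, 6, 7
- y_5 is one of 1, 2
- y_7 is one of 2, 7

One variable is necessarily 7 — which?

y_7

The 8 variables together cover exactly {1, 2, 3, 4, 5, 6, 7, 8} — 8 values for 8 variables — and 8 appears only in y_1's list, so y_1 = 8.
The 7 still-open variables together cover exactly {1, 2, 3, 4, 5, 6, 7} — 7 values for 7 variables — and 3 appears only in y_4's list, so y_4 = 3.
The 6 still-open variables together cover exactly {1, 2, 4, 5, 6, 7} — 6 values for 6 variables — and 5 appears only in y_6's list, so y_6 = 5.
y_3 and y_5 between them cover only {1, 2} — a naked pair. Remove those values from y_7, y_8.
So 7 goes to y_7.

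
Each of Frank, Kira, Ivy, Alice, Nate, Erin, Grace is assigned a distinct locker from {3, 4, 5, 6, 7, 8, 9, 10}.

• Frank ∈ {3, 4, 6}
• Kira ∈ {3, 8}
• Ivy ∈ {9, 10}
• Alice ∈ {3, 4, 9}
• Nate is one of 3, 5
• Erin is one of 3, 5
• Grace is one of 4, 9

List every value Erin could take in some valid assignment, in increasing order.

3, 5

The 7 variables draw from only 7 values {3, 4, 5, 6, 8, 9, 10}, so each is used; only Frank can be 6, hence Frank = 6.
Among the 6 still-open variables, 8 fits only Kira (and all 6 values in {3, 4, 5, 8, 9, 10} must be used), so Kira = 8.
Among the 5 still-open variables, 10 fits only Ivy (and all 5 values in {3, 4, 5, 9, 10} must be used), so Ivy = 10.
Nate and Erin between them cover only {3, 5} — a naked pair. Remove those values from Alice.
No further eliminations apply; Erin can still be any of 3, 5.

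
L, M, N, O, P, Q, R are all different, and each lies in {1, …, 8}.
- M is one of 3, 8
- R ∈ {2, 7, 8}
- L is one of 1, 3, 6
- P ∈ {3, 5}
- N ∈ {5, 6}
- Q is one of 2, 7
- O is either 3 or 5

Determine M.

The 7 variables together cover exactly {1, 2, 3, 5, 6, 7, 8} — 7 values for 7 variables — and 1 appears only in L's list, so L = 1.
The 6 still-open variables draw from only 6 values {2, 3, 5, 6, 7, 8}, so each is used; only N can be 6, hence N = 6.
The 2 variables O and P are confined to {3, 5}, which locks those values in; drop them from M.
So M = 8.

8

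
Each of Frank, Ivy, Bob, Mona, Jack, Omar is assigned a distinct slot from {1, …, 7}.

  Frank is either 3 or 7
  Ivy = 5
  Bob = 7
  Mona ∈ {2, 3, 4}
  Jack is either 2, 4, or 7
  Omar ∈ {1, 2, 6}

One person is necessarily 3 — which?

Ivy's domain is down to {5}, so Ivy = 5.
Bob's domain is down to {7}, so Bob = 7. Remove 7 from Frank, Jack.
So 3 goes to Frank.

Frank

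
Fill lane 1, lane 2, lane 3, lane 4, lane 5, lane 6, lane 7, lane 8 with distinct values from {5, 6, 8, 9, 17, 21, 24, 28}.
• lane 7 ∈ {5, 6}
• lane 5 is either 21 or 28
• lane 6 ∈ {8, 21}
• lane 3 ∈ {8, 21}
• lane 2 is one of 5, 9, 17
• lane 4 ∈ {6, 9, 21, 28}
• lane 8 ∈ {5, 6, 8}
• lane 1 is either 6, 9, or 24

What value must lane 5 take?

28

The 8 variables together cover exactly {5, 6, 8, 9, 17, 21, 24, 28} — 8 values for 8 variables — and 17 appears only in lane 2's list, so lane 2 = 17.
The 7 still-open variables together cover exactly {5, 6, 8, 9, 21, 24, 28} — 7 values for 7 variables — and 24 appears only in lane 1's list, so lane 1 = 24.
The 6 still-open variables together cover exactly {5, 6, 8, 9, 21, 28} — 6 values for 6 variables — and 9 appears only in lane 4's list, so lane 4 = 9.
The 5 still-open variables draw from only 5 values {5, 6, 8, 21, 28}, so each is used; only lane 5 can be 28, hence lane 5 = 28.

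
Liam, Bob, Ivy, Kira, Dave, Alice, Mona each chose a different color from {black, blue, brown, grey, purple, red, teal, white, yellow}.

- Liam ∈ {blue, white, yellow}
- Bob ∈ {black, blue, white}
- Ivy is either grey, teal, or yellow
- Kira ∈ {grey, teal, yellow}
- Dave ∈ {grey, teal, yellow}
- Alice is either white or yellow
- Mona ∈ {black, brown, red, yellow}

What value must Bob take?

black

Ivy, Kira, Dave share exactly the 3 values {grey, teal, yellow}; by pigeonhole those values go to them, so strike grey, teal, yellow from Liam, Alice, Mona.
Alice must be white (only option left). Strike white from Liam, Bob.
Liam has just one choice, so Liam = blue. Eliminate blue elsewhere: Bob.
So Bob = black.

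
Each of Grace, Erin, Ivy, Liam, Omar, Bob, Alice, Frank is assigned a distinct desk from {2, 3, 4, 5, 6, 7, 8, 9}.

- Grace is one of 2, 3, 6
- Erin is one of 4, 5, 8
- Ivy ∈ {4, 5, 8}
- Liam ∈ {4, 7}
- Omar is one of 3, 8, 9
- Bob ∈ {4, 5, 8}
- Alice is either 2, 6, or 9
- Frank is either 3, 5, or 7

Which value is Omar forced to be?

9

Erin, Ivy, Bob between them cover only {4, 5, 8} — a naked triple. Remove those values from Liam, Omar, Frank.
That leaves Liam = 7. Eliminate 7 elsewhere: Frank.
Frank's domain is down to {3}, so Frank = 3. Eliminate 3 elsewhere: Grace, Omar.
So Omar = 9.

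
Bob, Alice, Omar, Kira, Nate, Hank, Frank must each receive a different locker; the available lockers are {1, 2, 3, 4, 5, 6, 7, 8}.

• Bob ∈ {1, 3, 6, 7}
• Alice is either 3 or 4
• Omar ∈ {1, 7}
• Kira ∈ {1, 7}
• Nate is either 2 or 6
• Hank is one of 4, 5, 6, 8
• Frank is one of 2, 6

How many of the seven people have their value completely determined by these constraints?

Omar and Kira between them cover only {1, 7} — a naked pair. Remove those values from Bob.
Nate and Frank share exactly the 2 values {2, 6}; by pigeonhole those values go to them, so strike 2, 6 from Bob, Hank.
Bob's domain is down to {3}, so Bob = 3. So Alice can't be 3.
Alice's domain is down to {4}, so Alice = 4. Remove 4 from Hank.
Determined: Bob=3, Alice=4. The other people each still have more than one consistent value. That makes 2.

2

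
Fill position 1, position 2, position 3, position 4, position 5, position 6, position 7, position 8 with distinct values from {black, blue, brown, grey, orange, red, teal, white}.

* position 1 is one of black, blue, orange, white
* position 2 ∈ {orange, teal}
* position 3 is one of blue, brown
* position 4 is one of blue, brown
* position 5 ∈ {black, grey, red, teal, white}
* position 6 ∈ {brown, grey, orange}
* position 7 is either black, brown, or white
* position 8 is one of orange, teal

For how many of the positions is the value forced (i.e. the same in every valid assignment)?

Among the 8 variables, red fits only position 5 (and all 8 values in {black, blue, brown, grey, orange, red, teal, white} must be used), so position 5 = red.
The 7 still-open variables draw from only 7 values {black, blue, brown, grey, orange, teal, white}, so each is used; only position 6 can be grey, hence position 6 = grey.
The 2 variables position 2 and position 8 are confined to {orange, teal}, which locks those values in; drop them from position 1.
position 3 and position 4 between them cover only {blue, brown} — a naked pair. Remove those values from position 1, position 7.
Determined: position 5=red, position 6=grey. The other positions each still have more than one consistent value. That makes 2.

2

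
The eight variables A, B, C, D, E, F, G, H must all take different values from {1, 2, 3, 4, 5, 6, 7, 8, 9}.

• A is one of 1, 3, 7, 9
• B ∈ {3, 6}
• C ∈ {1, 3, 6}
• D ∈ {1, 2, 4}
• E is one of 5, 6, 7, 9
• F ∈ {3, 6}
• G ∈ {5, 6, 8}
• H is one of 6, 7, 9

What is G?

8

B and F share exactly the 2 values {3, 6}; by pigeonhole those values go to them, so strike 3, 6 from A, C, E, G, H.
C must be 1 (only option left). So A, D can't be 1.
A and H share exactly the 2 values {7, 9}; by pigeonhole those values go to them, so strike 7, 9 from E.
E has just one choice, so E = 5. Strike 5 from G.
So G = 8.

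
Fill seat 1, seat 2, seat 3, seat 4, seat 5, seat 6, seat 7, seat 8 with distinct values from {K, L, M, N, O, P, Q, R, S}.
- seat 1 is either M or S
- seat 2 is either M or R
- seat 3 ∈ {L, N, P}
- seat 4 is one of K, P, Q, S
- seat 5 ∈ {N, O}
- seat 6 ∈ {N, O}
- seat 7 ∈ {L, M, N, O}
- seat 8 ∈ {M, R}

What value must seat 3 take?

seat 2 and seat 8 between them cover only {M, R} — a naked pair. Remove those values from seat 1, seat 7.
seat 1 has just one choice, so seat 1 = S. Eliminate S elsewhere: seat 4.
seat 5 and seat 6 share exactly the 2 values {N, O}; by pigeonhole those values go to them, so strike N, O from seat 3, seat 7.
That leaves seat 7 = L. So seat 3 can't be L.
So seat 3 = P.

P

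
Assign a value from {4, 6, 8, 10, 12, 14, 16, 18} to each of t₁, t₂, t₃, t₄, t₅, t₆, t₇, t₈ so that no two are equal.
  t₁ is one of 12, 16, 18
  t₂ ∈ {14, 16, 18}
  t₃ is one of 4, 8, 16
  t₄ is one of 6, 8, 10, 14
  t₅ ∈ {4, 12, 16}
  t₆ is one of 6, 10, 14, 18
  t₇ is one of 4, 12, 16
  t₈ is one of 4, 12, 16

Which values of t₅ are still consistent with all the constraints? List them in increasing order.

t₅, t₇, t₈ share exactly the 3 values {4, 12, 16}; by pigeonhole those values go to them, so strike 4, 12, 16 from t₁, t₂, t₃.
That leaves t₁ = 18. Eliminate 18 elsewhere: t₂, t₆.
t₂'s domain is down to {14}, so t₂ = 14. Remove 14 from t₄, t₆.
That leaves t₃ = 8. Eliminate 8 elsewhere: t₄.
No further eliminations apply; t₅ can still be any of 4, 12, 16.

4, 12, 16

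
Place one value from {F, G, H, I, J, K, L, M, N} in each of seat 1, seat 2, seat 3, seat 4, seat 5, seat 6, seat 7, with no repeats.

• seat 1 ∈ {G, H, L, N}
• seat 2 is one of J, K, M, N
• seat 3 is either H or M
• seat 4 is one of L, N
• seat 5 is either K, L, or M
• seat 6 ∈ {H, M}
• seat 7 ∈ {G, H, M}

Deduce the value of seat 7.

The 7 variables draw from only 7 values {G, H, J, K, L, M, N}, so each is used; only seat 2 can be J, hence seat 2 = J.
Among the 6 still-open variables, K fits only seat 5 (and all 6 values in {G, H, K, L, M, N} must be used), so seat 5 = K.
The 2 variables seat 3 and seat 6 are confined to {H, M}, which locks those values in; drop them from seat 1, seat 7.
So seat 7 = G.

G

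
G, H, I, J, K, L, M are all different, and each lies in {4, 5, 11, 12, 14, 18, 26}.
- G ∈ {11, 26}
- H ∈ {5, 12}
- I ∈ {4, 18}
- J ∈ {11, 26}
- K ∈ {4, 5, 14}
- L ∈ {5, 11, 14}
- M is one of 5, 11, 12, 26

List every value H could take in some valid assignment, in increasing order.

5, 12

The 7 variables together cover exactly {4, 5, 11, 12, 14, 18, 26} — 7 values for 7 variables — and 18 appears only in I's list, so I = 18.
The 6 still-open variables together cover exactly {4, 5, 11, 12, 14, 26} — 6 values for 6 variables — and 4 appears only in K's list, so K = 4.
The 5 still-open variables draw from only 5 values {5, 11, 12, 14, 26}, so each is used; only L can be 14, hence L = 14.
G and J share exactly the 2 values {11, 26}; by pigeonhole those values go to them, so strike 11, 26 from M.
No further eliminations apply; H can still be any of 5, 12.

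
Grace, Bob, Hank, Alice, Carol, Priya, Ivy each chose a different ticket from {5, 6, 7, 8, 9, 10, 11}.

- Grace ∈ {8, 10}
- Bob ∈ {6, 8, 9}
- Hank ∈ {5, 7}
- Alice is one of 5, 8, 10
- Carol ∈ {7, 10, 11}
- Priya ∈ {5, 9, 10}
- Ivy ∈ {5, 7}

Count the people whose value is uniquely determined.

3

Among the 7 variables, 6 fits only Bob (and all 7 values in {5, 6, 7, 8, 9, 10, 11} must be used), so Bob = 6.
The 6 still-open variables draw from only 6 values {5, 7, 8, 9, 10, 11}, so each is used; only Priya can be 9, hence Priya = 9.
Among the 5 still-open variables, 11 fits only Carol (and all 5 values in {5, 7, 8, 10, 11} must be used), so Carol = 11.
Hank and Ivy between them cover only {5, 7} — a naked pair. Remove those values from Alice.
Determined: Bob=6, Carol=11, Priya=9. The other people each still have more than one consistent value. That makes 3.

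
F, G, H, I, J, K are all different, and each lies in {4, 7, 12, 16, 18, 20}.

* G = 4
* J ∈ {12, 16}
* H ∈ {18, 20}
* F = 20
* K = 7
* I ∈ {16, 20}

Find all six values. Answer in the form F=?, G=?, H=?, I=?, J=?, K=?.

F=20, G=4, H=18, I=16, J=12, K=7

F has just one choice, so F = 20. Eliminate 20 elsewhere: H, I.
That leaves G = 4.
H has just one choice, so H = 18.
That leaves I = 16. Strike 16 from J.
J has just one choice, so J = 12.
That leaves K = 7.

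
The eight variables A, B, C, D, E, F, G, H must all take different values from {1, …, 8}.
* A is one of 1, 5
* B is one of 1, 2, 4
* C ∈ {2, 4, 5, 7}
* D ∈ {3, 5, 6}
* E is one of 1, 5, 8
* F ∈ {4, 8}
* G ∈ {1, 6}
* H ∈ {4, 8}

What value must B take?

Among the 8 variables, 3 fits only D (and all 8 values in {1, 2, 3, 4, 5, 6, 7, 8} must be used), so D = 3.
Among the 7 still-open variables, 6 fits only G (and all 7 values in {1, 2, 4, 5, 6, 7, 8} must be used), so G = 6.
Among the 6 still-open variables, 7 fits only C (and all 6 values in {1, 2, 4, 5, 7, 8} must be used), so C = 7.
Among the 5 still-open variables, 2 fits only B (and all 5 values in {1, 2, 4, 5, 8} must be used), so B = 2.

2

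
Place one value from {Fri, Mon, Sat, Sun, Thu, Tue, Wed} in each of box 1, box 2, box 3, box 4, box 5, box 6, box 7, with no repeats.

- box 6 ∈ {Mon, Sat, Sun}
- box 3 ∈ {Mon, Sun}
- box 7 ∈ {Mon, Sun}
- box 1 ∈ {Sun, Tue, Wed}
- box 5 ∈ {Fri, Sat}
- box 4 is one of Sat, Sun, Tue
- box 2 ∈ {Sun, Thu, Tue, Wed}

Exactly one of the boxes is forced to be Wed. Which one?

box 1

The 7 variables draw from only 7 values {Fri, Mon, Sat, Sun, Thu, Tue, Wed}, so each is used; only box 5 can be Fri, hence box 5 = Fri.
The 6 still-open variables together cover exactly {Mon, Sat, Sun, Thu, Tue, Wed} — 6 values for 6 variables — and Thu appears only in box 2's list, so box 2 = Thu.
Among the 5 still-open variables, Wed fits only box 1 (and all 5 values in {Mon, Sat, Sun, Tue, Wed} must be used), so box 1 = Wed.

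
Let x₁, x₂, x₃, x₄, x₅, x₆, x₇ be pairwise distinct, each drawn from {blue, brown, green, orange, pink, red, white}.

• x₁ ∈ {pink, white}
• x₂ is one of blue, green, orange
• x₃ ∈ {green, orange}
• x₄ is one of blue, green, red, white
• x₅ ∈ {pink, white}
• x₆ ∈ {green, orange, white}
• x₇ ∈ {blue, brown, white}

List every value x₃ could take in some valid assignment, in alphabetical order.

Among the 7 variables, brown fits only x₇ (and all 7 values in {blue, brown, green, orange, pink, red, white} must be used), so x₇ = brown.
The 6 still-open variables together cover exactly {blue, green, orange, pink, red, white} — 6 values for 6 variables — and red appears only in x₄'s list, so x₄ = red.
The 5 still-open variables together cover exactly {blue, green, orange, pink, white} — 5 values for 5 variables — and blue appears only in x₂'s list, so x₂ = blue.
The 2 variables x₁ and x₅ are confined to {pink, white}, which locks those values in; drop them from x₆.
No further eliminations apply; x₃ can still be any of green, orange.

green, orange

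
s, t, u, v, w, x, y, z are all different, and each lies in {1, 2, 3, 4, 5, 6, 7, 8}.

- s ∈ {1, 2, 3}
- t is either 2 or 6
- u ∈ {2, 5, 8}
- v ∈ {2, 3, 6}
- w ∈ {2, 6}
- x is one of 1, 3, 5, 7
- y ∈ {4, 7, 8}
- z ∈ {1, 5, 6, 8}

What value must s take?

The 8 variables together cover exactly {1, 2, 3, 4, 5, 6, 7, 8} — 8 values for 8 variables — and 4 appears only in y's list, so y = 4.
The 7 still-open variables draw from only 7 values {1, 2, 3, 5, 6, 7, 8}, so each is used; only x can be 7, hence x = 7.
t and w share exactly the 2 values {2, 6}; by pigeonhole those values go to them, so strike 2, 6 from s, u, v, z.
v must be 3 (only option left). Strike 3 from s.
So s = 1.

1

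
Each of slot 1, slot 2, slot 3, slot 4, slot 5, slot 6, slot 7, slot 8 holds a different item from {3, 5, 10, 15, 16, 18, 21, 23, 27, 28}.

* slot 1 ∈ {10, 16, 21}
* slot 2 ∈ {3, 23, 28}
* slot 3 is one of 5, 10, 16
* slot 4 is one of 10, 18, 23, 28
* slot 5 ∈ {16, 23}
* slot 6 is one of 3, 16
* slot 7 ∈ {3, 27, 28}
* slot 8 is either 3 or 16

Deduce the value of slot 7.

27

slot 6 and slot 8 between them cover only {3, 16} — a naked pair. Remove those values from slot 1, slot 2, slot 3, slot 5, slot 7.
slot 5's domain is down to {23}, so slot 5 = 23. Remove 23 from slot 2, slot 4.
That leaves slot 2 = 28. So slot 4, slot 7 can't be 28.
So slot 7 = 27.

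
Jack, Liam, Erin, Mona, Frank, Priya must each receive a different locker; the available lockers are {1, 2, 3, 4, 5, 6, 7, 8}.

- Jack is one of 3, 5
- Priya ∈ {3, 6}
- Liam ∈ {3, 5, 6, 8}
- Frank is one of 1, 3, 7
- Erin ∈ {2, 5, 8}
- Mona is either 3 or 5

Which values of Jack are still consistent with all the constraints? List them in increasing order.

Jack and Mona between them cover only {3, 5} — a naked pair. Remove those values from Liam, Erin, Frank, Priya.
Priya's domain is down to {6}, so Priya = 6. Remove 6 from Liam.
That leaves Liam = 8. Eliminate 8 elsewhere: Erin.
Erin's domain is down to {2}, so Erin = 2.
No further eliminations apply; Jack can still be any of 3, 5.

3, 5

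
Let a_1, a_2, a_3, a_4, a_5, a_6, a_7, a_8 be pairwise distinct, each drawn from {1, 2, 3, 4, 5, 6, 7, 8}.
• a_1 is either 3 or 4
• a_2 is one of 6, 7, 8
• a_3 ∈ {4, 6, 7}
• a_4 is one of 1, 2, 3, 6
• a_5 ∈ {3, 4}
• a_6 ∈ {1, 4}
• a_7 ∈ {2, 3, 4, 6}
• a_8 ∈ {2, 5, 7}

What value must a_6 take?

Among the 8 variables, 5 fits only a_8 (and all 8 values in {1, 2, 3, 4, 5, 6, 7, 8} must be used), so a_8 = 5.
Among the 7 still-open variables, 8 fits only a_2 (and all 7 values in {1, 2, 3, 4, 6, 7, 8} must be used), so a_2 = 8.
Among the 6 still-open variables, 7 fits only a_3 (and all 6 values in {1, 2, 3, 4, 6, 7} must be used), so a_3 = 7.
a_1 and a_5 share exactly the 2 values {3, 4}; by pigeonhole those values go to them, so strike 3, 4 from a_4, a_6, a_7.
So a_6 = 1.

1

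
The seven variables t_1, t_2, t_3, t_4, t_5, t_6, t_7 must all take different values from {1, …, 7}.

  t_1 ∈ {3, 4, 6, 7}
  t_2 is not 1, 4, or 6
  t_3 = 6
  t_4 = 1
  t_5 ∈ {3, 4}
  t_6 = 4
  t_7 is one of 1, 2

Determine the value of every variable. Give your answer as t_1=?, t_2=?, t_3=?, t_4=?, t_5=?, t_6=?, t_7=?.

t_3 must be 6 (only option left). Eliminate 6 elsewhere: t_1.
That leaves t_4 = 1. Strike 1 from t_7.
t_6 has just one choice, so t_6 = 4. Eliminate 4 elsewhere: t_1, t_5.
That leaves t_7 = 2. Remove 2 from t_2.
That leaves t_5 = 3. Strike 3 from t_1, t_2.
t_1's domain is down to {7}, so t_1 = 7. Strike 7 from t_2.
t_2 has just one choice, so t_2 = 5.

t_1=7, t_2=5, t_3=6, t_4=1, t_5=3, t_6=4, t_7=2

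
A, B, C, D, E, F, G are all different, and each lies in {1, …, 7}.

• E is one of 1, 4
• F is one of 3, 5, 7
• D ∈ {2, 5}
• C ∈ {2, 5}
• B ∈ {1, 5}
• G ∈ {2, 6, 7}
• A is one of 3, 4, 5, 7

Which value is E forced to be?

The 7 variables together cover exactly {1, 2, 3, 4, 5, 6, 7} — 7 values for 7 variables — and 6 appears only in G's list, so G = 6.
The 2 variables C and D are confined to {2, 5}, which locks those values in; drop them from A, B, F.
B must be 1 (only option left). Strike 1 from E.
So E = 4.

4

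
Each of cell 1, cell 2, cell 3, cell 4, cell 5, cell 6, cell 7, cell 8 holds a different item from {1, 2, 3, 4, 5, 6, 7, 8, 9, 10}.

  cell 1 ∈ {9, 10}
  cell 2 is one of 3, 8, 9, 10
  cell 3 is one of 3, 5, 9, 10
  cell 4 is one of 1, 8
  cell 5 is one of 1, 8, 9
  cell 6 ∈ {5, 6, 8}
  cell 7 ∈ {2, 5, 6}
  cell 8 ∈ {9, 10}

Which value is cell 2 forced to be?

3

The 8 variables draw from only 8 values {1, 2, 3, 5, 6, 8, 9, 10}, so each is used; only cell 7 can be 2, hence cell 7 = 2.
The 7 still-open variables draw from only 7 values {1, 3, 5, 6, 8, 9, 10}, so each is used; only cell 6 can be 6, hence cell 6 = 6.
The 6 still-open variables draw from only 6 values {1, 3, 5, 8, 9, 10}, so each is used; only cell 3 can be 5, hence cell 3 = 5.
Among the 5 still-open variables, 3 fits only cell 2 (and all 5 values in {1, 3, 8, 9, 10} must be used), so cell 2 = 3.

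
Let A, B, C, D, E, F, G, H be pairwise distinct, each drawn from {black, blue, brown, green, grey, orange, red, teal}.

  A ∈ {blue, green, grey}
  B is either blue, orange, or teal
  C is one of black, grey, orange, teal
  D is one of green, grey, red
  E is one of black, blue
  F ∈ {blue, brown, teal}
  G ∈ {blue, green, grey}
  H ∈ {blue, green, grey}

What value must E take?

black

The 8 variables draw from only 8 values {black, blue, brown, green, grey, orange, red, teal}, so each is used; only F can be brown, hence F = brown.
Among the 7 still-open variables, red fits only D (and all 7 values in {black, blue, green, grey, orange, red, teal} must be used), so D = red.
The 3 variables A, G, H are confined to {blue, green, grey}, which locks those values in; drop them from B, C, E.
So E = black.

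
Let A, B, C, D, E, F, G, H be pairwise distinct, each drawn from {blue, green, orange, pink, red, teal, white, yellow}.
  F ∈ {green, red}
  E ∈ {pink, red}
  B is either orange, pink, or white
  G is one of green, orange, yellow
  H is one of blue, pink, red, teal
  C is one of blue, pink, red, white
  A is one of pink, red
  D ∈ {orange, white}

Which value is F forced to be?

The 8 variables draw from only 8 values {blue, green, orange, pink, red, teal, white, yellow}, so each is used; only H can be teal, hence H = teal.
The 7 still-open variables draw from only 7 values {blue, green, orange, pink, red, white, yellow}, so each is used; only C can be blue, hence C = blue.
Among the 6 still-open variables, yellow fits only G (and all 6 values in {green, orange, pink, red, white, yellow} must be used), so G = yellow.
The 5 still-open variables draw from only 5 values {green, orange, pink, red, white}, so each is used; only F can be green, hence F = green.

green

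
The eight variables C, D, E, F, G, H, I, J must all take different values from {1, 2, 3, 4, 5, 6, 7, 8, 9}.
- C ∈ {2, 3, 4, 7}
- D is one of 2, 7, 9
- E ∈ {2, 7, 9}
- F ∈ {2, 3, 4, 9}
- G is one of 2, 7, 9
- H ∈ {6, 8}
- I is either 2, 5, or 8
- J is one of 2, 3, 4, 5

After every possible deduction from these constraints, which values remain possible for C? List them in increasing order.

Among the 8 variables, 6 fits only H (and all 8 values in {2, 3, 4, 5, 6, 7, 8, 9} must be used), so H = 6.
The 7 still-open variables draw from only 7 values {2, 3, 4, 5, 7, 8, 9}, so each is used; only I can be 8, hence I = 8.
The 6 still-open variables draw from only 6 values {2, 3, 4, 5, 7, 9}, so each is used; only J can be 5, hence J = 5.
D, E, G between them cover only {2, 7, 9} — a naked triple. Remove those values from C, F.
No further eliminations apply; C can still be any of 3, 4.

3, 4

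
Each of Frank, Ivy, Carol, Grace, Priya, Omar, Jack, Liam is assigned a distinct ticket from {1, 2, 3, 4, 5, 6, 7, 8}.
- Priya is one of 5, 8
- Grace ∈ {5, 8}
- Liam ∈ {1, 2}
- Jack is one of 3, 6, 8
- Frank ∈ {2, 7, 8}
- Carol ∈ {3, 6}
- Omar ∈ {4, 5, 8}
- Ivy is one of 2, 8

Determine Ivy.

2

Among the 8 variables, 1 fits only Liam (and all 8 values in {1, 2, 3, 4, 5, 6, 7, 8} must be used), so Liam = 1.
The 7 still-open variables draw from only 7 values {2, 3, 4, 5, 6, 7, 8}, so each is used; only Omar can be 4, hence Omar = 4.
The 6 still-open variables together cover exactly {2, 3, 5, 6, 7, 8} — 6 values for 6 variables — and 7 appears only in Frank's list, so Frank = 7.
The 5 still-open variables together cover exactly {2, 3, 5, 6, 8} — 5 values for 5 variables — and 2 appears only in Ivy's list, so Ivy = 2.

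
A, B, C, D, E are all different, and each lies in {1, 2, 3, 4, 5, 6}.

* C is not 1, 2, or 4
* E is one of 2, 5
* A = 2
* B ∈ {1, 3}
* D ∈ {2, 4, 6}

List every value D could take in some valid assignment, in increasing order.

A has just one choice, so A = 2. Remove 2 from D, E.
E must be 5 (only option left). Eliminate 5 elsewhere: C.
No further eliminations apply; D can still be any of 4, 6.

4, 6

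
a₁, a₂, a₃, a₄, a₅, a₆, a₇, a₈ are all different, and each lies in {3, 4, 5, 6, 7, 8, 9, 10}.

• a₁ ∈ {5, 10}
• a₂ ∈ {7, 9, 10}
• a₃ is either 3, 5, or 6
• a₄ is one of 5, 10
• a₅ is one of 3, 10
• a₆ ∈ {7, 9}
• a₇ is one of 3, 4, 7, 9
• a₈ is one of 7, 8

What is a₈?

The 8 variables together cover exactly {3, 4, 5, 6, 7, 8, 9, 10} — 8 values for 8 variables — and 4 appears only in a₇'s list, so a₇ = 4.
Among the 7 still-open variables, 6 fits only a₃ (and all 7 values in {3, 5, 6, 7, 8, 9, 10} must be used), so a₃ = 6.
The 6 still-open variables draw from only 6 values {3, 5, 7, 8, 9, 10}, so each is used; only a₅ can be 3, hence a₅ = 3.
Among the 5 still-open variables, 8 fits only a₈ (and all 5 values in {5, 7, 8, 9, 10} must be used), so a₈ = 8.

8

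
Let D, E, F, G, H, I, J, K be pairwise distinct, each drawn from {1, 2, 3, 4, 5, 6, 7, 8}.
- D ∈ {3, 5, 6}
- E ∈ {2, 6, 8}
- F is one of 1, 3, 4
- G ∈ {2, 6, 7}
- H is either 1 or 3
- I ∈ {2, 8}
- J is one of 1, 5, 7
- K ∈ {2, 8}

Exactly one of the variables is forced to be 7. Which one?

The 8 variables together cover exactly {1, 2, 3, 4, 5, 6, 7, 8} — 8 values for 8 variables — and 4 appears only in F's list, so F = 4.
I and K share exactly the 2 values {2, 8}; by pigeonhole those values go to them, so strike 2, 8 from E, G.
E's domain is down to {6}, so E = 6. So D, G can't be 6.
So 7 goes to G.

G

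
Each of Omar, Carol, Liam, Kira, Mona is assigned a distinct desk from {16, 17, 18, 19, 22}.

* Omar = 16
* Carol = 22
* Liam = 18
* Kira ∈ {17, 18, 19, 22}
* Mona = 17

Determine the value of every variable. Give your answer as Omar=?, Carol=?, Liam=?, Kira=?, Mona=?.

Omar=16, Carol=22, Liam=18, Kira=19, Mona=17

Omar's domain is down to {16}, so Omar = 16.
Carol has just one choice, so Carol = 22. So Kira can't be 22.
Liam has just one choice, so Liam = 18. Remove 18 from Kira.
Mona's domain is down to {17}, so Mona = 17. So Kira can't be 17.
Kira's domain is down to {19}, so Kira = 19.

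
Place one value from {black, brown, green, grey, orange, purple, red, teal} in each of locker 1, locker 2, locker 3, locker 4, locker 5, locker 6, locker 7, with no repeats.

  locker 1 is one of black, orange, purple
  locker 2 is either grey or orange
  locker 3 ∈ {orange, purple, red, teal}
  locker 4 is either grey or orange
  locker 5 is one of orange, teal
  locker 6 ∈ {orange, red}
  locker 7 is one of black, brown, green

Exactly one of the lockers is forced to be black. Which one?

locker 1

locker 2 and locker 4 between them cover only {grey, orange} — a naked pair. Remove those values from locker 1, locker 3, locker 5, locker 6.
locker 5 has just one choice, so locker 5 = teal. Strike teal from locker 3.
locker 6's domain is down to {red}, so locker 6 = red. Remove red from locker 3.
locker 3 has just one choice, so locker 3 = purple. Strike purple from locker 1.
So black goes to locker 1.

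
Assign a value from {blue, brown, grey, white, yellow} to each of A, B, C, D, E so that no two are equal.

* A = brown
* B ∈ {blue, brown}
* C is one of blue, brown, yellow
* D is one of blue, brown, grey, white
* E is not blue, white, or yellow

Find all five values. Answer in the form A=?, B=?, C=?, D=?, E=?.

A must be brown (only option left). Eliminate brown elsewhere: B, C, D, E.
B has just one choice, so B = blue. Strike blue from C, D.
C's domain is down to {yellow}, so C = yellow.
E must be grey (only option left). Strike grey from D.
That leaves D = white.

A=brown, B=blue, C=yellow, D=white, E=grey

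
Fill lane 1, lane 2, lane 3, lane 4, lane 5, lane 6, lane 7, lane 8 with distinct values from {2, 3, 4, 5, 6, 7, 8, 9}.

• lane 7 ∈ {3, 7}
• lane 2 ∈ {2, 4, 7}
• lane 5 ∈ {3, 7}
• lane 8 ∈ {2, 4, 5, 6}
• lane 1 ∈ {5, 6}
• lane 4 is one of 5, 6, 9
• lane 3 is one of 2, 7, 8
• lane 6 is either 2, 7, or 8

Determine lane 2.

Among the 8 variables, 9 fits only lane 4 (and all 8 values in {2, 3, 4, 5, 6, 7, 8, 9} must be used), so lane 4 = 9.
lane 5 and lane 7 between them cover only {3, 7} — a naked pair. Remove those values from lane 2, lane 3, lane 6.
lane 3 and lane 6 between them cover only {2, 8} — a naked pair. Remove those values from lane 2, lane 8.
So lane 2 = 4.

4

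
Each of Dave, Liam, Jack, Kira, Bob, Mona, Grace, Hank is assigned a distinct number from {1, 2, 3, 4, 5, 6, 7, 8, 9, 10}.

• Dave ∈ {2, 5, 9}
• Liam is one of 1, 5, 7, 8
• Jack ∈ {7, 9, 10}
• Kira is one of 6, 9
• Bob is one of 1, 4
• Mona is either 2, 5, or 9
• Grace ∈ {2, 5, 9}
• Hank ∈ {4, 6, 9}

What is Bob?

The 3 variables Dave, Mona, Grace are confined to {2, 5, 9}, which locks those values in; drop them from Liam, Jack, Kira, Hank.
Kira must be 6 (only option left). Strike 6 from Hank.
That leaves Hank = 4. So Bob can't be 4.
So Bob = 1.

1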